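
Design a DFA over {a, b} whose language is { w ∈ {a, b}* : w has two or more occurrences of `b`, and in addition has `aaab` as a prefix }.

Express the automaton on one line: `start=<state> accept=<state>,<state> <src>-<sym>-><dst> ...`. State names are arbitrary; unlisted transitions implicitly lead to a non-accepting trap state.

Handle the two conditions separately and then intersect. One (4 states) tracks the count of `b`s, saturating at 3; the other (6 states) tracks whether the input so far still matches the prefix `aaab`. Each combined state is a pair, one component from each; accept when both components accept. Minimizing collapses redundant product states.
With 7 states:
        a   b  
>  S0   S1  S2 
   S1   S3  S2 
   S2   S2  S2 
   S3   S4  S2 
   S4   S2  S5 
   S5   S5  S6 
 * S6   S6  S6 
(> = start, * = accepting)

start=S0 accept=S6 S0-a->S1 S0-b->S2 S1-a->S3 S1-b->S2 S2-a->S2 S2-b->S2 S3-a->S4 S3-b->S2 S4-a->S2 S4-b->S5 S5-a->S5 S5-b->S6 S6-a->S6 S6-b->S6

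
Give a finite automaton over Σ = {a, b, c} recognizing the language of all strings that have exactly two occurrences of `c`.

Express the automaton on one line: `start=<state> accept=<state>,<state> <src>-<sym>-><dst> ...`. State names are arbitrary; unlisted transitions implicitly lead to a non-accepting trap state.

Count `c`s, saturating at 3: states q0 through q2 mean 0 through 2 `c`s seen; q3 means more than 2. Each `c` increments (capped at q3); other symbols loop. Accept from {q2}.
4 states suffice.
        a   b   c  
>  q0   q0  q0  q1 
   q1   q1  q1  q2 
 * q2   q2  q2  q3 
   q3   q3  q3  q3 
(> = start, * = accepting)

start=q0 accept=q2 q0-a->q0 q0-b->q0 q0-c->q1 q1-a->q1 q1-b->q1 q1-c->q2 q2-a->q2 q2-b->q2 q2-c->q3 q3-a->q3 q3-b->q3 q3-c->q3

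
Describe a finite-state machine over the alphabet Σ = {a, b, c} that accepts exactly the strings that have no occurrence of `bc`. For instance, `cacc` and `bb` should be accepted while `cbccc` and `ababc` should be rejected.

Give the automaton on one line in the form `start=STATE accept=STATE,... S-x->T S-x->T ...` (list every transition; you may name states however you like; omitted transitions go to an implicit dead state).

start=q0 accept=q0,q1 q0-a->q0 q0-b->q1 q0-c->q0 q1-a->q0 q1-b->q1 q1-c->q2 q2-a->q2 q2-b->q2 q2-c->q2

This is the complement of 'contains `bc`'. Use the same substring-matching states — q0 through q2 holding how much of `bc` has just been matched — but flip the accepting set: everything except the trap q2 accepts.
A 3-state machine:
        a   b   c  
>* q0   q0  q1  q0 
 * q1   q0  q1  q2 
   q2   q2  q2  q2 
(> = start, * = accepting)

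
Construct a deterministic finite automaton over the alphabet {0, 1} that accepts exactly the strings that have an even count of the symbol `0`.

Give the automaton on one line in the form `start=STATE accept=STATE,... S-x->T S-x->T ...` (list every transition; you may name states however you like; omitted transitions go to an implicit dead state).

Keep the running count of `0`s modulo 2: each `0` advances along the cycle q0 → q1 → q0 while other symbols loop. Accept at q0.
With 2 states:
        0   1  
>* q0   q1  q0 
   q1   q0  q1 
(> = start, * = accepting)

start=q0 accept=q0 q0-0->q1 q0-1->q0 q1-0->q0 q1-1->q1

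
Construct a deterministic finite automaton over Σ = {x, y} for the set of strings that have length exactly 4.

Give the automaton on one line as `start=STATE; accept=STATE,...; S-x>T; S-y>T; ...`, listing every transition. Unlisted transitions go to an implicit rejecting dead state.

start=q0; accept=q4; q0-x>q1; q0-y>q1; q1-x>q2; q1-y>q2; q2-x>q3; q2-y>q3; q3-x>q4; q3-y>q4; q4-x>q5; q4-y>q5; q5-x>q5; q5-y>q5

Count input length up to 5: every symbol moves from q0 toward q5, which means 'more than 4' and absorbs. Accept from {q4}.
6 states suffice.
        x   y  
>  q0   q1  q1 
   q1   q2  q2 
   q2   q3  q3 
   q3   q4  q4 
 * q4   q5  q5 
   q5   q5  q5 
(> = start, * = accepting)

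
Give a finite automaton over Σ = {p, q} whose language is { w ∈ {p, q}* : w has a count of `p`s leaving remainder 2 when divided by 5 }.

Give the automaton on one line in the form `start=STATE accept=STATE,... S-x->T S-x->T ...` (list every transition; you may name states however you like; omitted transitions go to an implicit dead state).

start=A accept=C A-p->B A-q->A B-p->C B-q->B C-p->D C-q->C D-p->E D-q->D E-p->A E-q->E

Keep the running count of `p`s modulo 5: each `p` advances along the cycle A → B → C → D → E → A while other symbols loop. Accept at C.
A 5-state machine:
       p  q 
>  A   B  A 
   B   C  B 
 * C   D  C 
   D   E  D 
   E   A  E 
(> = start, * = accepting)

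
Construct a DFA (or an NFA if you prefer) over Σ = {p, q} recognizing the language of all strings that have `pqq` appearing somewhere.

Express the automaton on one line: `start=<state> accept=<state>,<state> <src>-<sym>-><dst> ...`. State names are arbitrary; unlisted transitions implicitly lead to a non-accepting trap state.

start=S0 accept=S3 S0-p->S1 S0-q->S0 S1-p->S1 S1-q->S2 S2-p->S1 S2-q->S3 S3-p->S3 S3-q->S3

States S0..S2 record the length of the longest prefix of `pqq` that matches the current input suffix. Reaching S3 means `pqq` has been seen, and we stay there forever. Accept from S3.
A 4-state machine:
        p   q  
>  S0   S1  S0 
   S1   S1  S2 
   S2   S1  S3 
 * S3   S3  S3 
(> = start, * = accepting)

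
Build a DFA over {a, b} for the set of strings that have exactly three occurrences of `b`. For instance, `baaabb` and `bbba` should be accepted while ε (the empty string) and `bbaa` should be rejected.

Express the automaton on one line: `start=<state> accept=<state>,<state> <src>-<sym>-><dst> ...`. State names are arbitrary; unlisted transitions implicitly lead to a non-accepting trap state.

Only the number of `b`s matters, and only up to 4. Make a chain S0 → S1 → S2 → S3 → S4 advanced by each `b` (with S4 absorbing); every other symbol self-loops. The accepting set is {S3}.
5 states suffice.
        a   b  
>  S0   S0  S1 
   S1   S1  S2 
   S2   S2  S3 
 * S3   S3  S4 
   S4   S4  S4 
(> = start, * = accepting)

start=S0 accept=S3 S0-a->S0 S0-b->S1 S1-a->S1 S1-b->S2 S2-a->S2 S2-b->S3 S3-a->S3 S3-b->S4 S4-a->S4 S4-b->S4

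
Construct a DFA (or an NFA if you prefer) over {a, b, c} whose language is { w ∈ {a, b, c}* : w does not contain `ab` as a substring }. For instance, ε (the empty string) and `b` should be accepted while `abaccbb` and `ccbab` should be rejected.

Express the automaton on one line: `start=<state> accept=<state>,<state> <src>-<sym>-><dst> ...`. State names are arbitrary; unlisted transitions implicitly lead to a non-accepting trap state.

This is the complement of 'contains `ab`'. Use the same substring-matching states — s0 through s2 holding how much of `ab` has just been matched — but flip the accepting set: everything except the trap s2 accepts.
        a   b   c  
>* s0   s1  s0  s0 
 * s1   s1  s2  s0 
   s2   s2  s2  s2 
(> = start, * = accepting)

start=s0 accept=s0,s1 s0-a->s1 s0-b->s0 s0-c->s0 s1-a->s1 s1-b->s2 s1-c->s0 s2-a->s2 s2-b->s2 s2-c->s2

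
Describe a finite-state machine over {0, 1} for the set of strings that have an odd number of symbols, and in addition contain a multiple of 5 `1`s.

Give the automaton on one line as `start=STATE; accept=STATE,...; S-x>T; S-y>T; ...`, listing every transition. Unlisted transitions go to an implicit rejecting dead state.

Build one automaton per condition and run them in lockstep. One (2 states) tracks the input length modulo 2; the other (5 states) tracks the count of `1`s modulo 5. Each combined state is a pair, one component from each; accept when both components accept.
A 10-state machine:
        0   1  
>  q0   q1  q2 
 * q1   q0  q3 
   q2   q3  q4 
   q3   q2  q5 
   q4   q5  q6 
   q5   q4  q7 
   q6   q7  q8 
   q7   q6  q9 
   q8   q9  q1 
   q9   q8  q0 
(> = start, * = accepting)

start=q0; accept=q1; q0-0>q1; q0-1>q2; q1-0>q0; q1-1>q3; q2-0>q3; q2-1>q4; q3-0>q2; q3-1>q5; q4-0>q5; q4-1>q6; q5-0>q4; q5-1>q7; q6-0>q7; q6-1>q8; q7-0>q6; q7-1>q9; q8-0>q9; q8-1>q1; q9-0>q8; q9-1>q0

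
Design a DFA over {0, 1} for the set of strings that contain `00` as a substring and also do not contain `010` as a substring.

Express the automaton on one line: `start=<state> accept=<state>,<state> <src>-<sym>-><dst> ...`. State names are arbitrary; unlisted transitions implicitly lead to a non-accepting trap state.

start=s0 accept=s2,s4,s6 s0-0->s1 s0-1->s0 s1-0->s2 s1-1->s3 s2-0->s2 s2-1->s4 s3-0->s5 s3-1->s0 s4-0->s5 s4-1->s6 s5-0->s5 s5-1->s5 s6-0->s2 s6-1->s6

Run two small machines in parallel and take their product. One (3 states) tracks whether and how much of `00` has been seen; the other (4 states) tracks partial matches of the forbidden pattern `010`. Each combined state is a pair, one component from each; accept when both components accept. Minimizing collapses redundant product states.
        0   1  
>  s0   s1  s0 
   s1   s2  s3 
 * s2   s2  s4 
   s3   s5  s0 
 * s4   s5  s6 
   s5   s5  s5 
 * s6   s2  s6 
(> = start, * = accepting)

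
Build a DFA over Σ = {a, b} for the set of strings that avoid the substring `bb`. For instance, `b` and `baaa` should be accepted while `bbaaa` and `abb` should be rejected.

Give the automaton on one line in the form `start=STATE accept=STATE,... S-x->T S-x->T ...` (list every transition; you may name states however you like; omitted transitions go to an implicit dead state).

Track partial matches of the forbidden pattern `bb`. State s2 is a dead state reached once `bb` has occurred; every other state accepts. s0 means no part of `bb` is currently matched.
        a   b  
>* s0   s0  s1 
 * s1   s0  s2 
   s2   s2  s2 
(> = start, * = accepting)

start=s0 accept=s0,s1 s0-a->s0 s0-b->s1 s1-a->s0 s1-b->s2 s2-a->s2 s2-b->s2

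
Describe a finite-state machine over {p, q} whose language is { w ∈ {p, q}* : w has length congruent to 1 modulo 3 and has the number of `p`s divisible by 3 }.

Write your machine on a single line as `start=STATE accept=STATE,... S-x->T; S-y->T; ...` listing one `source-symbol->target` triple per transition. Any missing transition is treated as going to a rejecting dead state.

start=A; accept=C; A-p->B; A-q->C; B-p->D; B-q->E; C-p->E; C-q->F; D-p->A; D-q->G; E-p->G; E-q->H; F-p->H; F-q->A; G-p->C; G-q->I; H-p->I; H-q->B; I-p->F; I-q->D

Run two small machines in parallel and take their product. One (3 states) tracks the input length modulo 3; the other (3 states) tracks the count of `p`s modulo 3. Each combined state is a pair, one component from each; accept when both components accept.
       p  q 
>  A   B  C 
   B   D  E 
 * C   E  F 
   D   A  G 
   E   G  H 
   F   H  A 
   G   C  I 
   H   I  B 
   I   F  D 
(> = start, * = accepting)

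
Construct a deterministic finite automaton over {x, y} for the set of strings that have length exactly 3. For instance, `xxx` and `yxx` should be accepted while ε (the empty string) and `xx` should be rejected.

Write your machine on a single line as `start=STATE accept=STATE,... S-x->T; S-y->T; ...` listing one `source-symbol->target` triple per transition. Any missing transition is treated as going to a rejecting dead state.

start=q0; accept=q3; q0-x->q1; q0-y->q1; q1-x->q2; q1-y->q2; q2-x->q3; q2-y->q3; q3-x->q4; q3-y->q4; q4-x->q4; q4-y->q4

We only need to distinguish lengths 0, 1, …, 3, and '>3'. Chain q0 → q1 → q2 → q3 → q4 on every symbol, with q4 looping. Accepting states: {q3}.
5 states suffice.
        x   y  
>  q0   q1  q1 
   q1   q2  q2 
   q2   q3  q3 
 * q3   q4  q4 
   q4   q4  q4 
(> = start, * = accepting)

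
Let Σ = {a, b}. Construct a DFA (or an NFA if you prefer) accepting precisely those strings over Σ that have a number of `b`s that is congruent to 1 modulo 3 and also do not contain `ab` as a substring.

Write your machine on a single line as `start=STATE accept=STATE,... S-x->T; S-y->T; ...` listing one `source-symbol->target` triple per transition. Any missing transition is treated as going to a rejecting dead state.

start=q0; accept=q2,q3; q0-a->q1; q0-b->q2; q1-a->q1; q1-b->q1; q2-a->q3; q2-b->q4; q3-a->q3; q3-b->q1; q4-a->q1; q4-b->q0

Build one automaton per condition and run them in lockstep. One (3 states) tracks the count of `b`s modulo 3; the other (3 states) tracks partial matches of the forbidden pattern `ab`. Each combined state is a pair, one component from each; accept when both components accept. Equivalent product states are then merged.
With 5 states:
        a   b  
>  q0   q1  q2 
   q1   q1  q1 
 * q2   q3  q4 
 * q3   q3  q1 
   q4   q1  q0 
(> = start, * = accepting)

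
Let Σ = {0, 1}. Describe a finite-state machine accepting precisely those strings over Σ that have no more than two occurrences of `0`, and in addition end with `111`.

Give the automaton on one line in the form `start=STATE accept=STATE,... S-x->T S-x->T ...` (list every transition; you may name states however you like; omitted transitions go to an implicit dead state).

start=S0 accept=S9,S11,S12 S0-0->S1 S0-1->S2 S1-0->S3 S1-1->S4 S2-0->S1 S2-1->S5 S3-0->S6 S3-1->S7 S4-0->S3 S4-1->S8 S5-0->S1 S5-1->S9 S6-0->S6 S6-1->S6 S7-0->S6 S7-1->S10 S8-0->S3 S8-1->S11 S9-0->S1 S9-1->S9 S10-0->S6 S10-1->S12 S11-0->S3 S11-1->S11 S12-0->S6 S12-1->S12

Build one automaton per condition and run them in lockstep. The first has 4 states tracking the count of `0`s, saturating at 3; the second has 4 states tracking how much of the suffix `111` has currently been matched. A product state is a pair (one from each), accepting exactly when both do. Equivalent product states are then merged.
With 13 states:
          0    1  
>  S0     S1   S2 
   S1     S3   S4 
   S2     S1   S5 
   S3     S6   S7 
   S4     S3   S8 
   S5     S1   S9 
   S6     S6   S6 
   S7     S6  S10 
   S8     S3  S11 
 * S9     S1   S9 
   S10    S6  S12 
 * S11    S3  S11 
 * S12    S6  S12 
(> = start, * = accepting)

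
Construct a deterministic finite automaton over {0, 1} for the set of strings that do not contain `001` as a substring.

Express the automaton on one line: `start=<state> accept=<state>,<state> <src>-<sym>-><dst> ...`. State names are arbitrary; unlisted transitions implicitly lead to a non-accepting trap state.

start=A accept=A,B,C A-0->B A-1->A B-0->C B-1->A C-0->C C-1->D D-0->D D-1->D

Track partial matches of the forbidden pattern `001`. State D is a dead state reached once `001` has occurred; every other state accepts. A means no part of `001` is currently matched.
A 4-state machine:
       0  1 
>* A   B  A 
 * B   C  A 
 * C   C  D 
   D   D  D 
(> = start, * = accepting)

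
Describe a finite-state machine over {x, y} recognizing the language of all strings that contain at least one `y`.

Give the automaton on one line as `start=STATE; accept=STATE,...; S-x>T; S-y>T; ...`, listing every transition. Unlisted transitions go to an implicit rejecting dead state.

start=q0; accept=q1,q2; q0-x>q0; q0-y>q1; q1-x>q1; q1-y>q2; q2-x>q2; q2-y>q2

Only the number of `y`s matters, and only up to 2. Make a chain q0 → q1 → q2 advanced by each `y` (with q2 absorbing); every other symbol self-loops. The accepting set is {q1, q2}.
        x   y  
>  q0   q0  q1 
 * q1   q1  q2 
 * q2   q2  q2 
(> = start, * = accepting)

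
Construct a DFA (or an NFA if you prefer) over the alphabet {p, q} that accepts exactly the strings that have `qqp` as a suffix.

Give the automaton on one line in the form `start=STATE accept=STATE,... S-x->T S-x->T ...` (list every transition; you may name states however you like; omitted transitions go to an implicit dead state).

start=A accept=D A-p->A A-q->B B-p->A B-q->C C-p->D C-q->C D-p->A D-q->B

Remember how much of `qqp` the current input suffix matches. State A means no match yet; B means the last symbol is `q`; C means the last 2 symbols are `qq`; D means the last 3 symbols are `qqp`. Only D accepts. On a mismatch, fall back to the longest proper suffix that is still a prefix of `qqp`.
4 states suffice.
       p  q 
>  A   A  B 
   B   A  C 
   C   D  C 
 * D   A  B 
(> = start, * = accepting)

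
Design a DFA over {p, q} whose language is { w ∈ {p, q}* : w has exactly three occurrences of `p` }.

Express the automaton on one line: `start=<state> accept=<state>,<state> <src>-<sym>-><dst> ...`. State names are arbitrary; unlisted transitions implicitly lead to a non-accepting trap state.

start=A accept=D A-p->B A-q->A B-p->C B-q->B C-p->D C-q->C D-p->E D-q->D E-p->E E-q->E

Count `p`s, saturating at 4: states A through D mean 0 through 3 `p`s seen; E means more than 3. Each `p` increments (capped at E); other symbols loop. Accept from {D}.
5 states suffice.
       p  q 
>  A   B  A 
   B   C  B 
   C   D  C 
 * D   E  D 
   E   E  E 
(> = start, * = accepting)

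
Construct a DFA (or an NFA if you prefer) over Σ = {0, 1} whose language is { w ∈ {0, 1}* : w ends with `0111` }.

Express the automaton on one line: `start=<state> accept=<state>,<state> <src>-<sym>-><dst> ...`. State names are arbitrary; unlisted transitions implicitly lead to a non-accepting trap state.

Remember how much of `0111` the current input suffix matches. State q0 means no match yet; q1 means the last symbol is `0`; q2 means the last 2 symbols are `01`; q3 means the last 3 symbols are `011`; q4 means the last 4 symbols are `0111`. Only q4 accepts. On a mismatch, fall back to the longest proper suffix that is still a prefix of `0111`.
        0   1  
>  q0   q1  q0 
   q1   q1  q2 
   q2   q1  q3 
   q3   q1  q4 
 * q4   q1  q0 
(> = start, * = accepting)

start=q0 accept=q4 q0-0->q1 q0-1->q0 q1-0->q1 q1-1->q2 q2-0->q1 q2-1->q3 q3-0->q1 q3-1->q4 q4-0->q1 q4-1->q0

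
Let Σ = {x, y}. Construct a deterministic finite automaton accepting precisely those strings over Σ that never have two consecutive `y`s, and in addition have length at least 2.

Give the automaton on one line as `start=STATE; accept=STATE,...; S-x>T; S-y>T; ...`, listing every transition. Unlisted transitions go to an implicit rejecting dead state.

Build one automaton per condition and run them in lockstep. The first has 3 states tracking partial matches of the forbidden pattern `yy`; the second has 4 states tracking the input length, saturating at 3. A product state is a pair (one from each), accepting exactly when both do.
With 9 states:
       x  y 
>  A   B  C 
   B   D  E 
   C   D  F 
 * D   G  H 
 * E   G  I 
   F   I  I 
 * G   G  H 
 * H   G  I 
   I   I  I 
(> = start, * = accepting)

start=A; accept=D,E,G,H; A-x>B; A-y>C; B-x>D; B-y>E; C-x>D; C-y>F; D-x>G; D-y>H; E-x>G; E-y>I; F-x>I; F-y>I; G-x>G; G-y>H; H-x>G; H-y>I; I-x>I; I-y>I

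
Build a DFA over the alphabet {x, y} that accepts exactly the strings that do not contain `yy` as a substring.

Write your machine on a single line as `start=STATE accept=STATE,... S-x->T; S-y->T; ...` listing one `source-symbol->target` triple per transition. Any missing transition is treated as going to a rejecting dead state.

start=A; accept=A,B; A-x->A; A-y->B; B-x->A; B-y->C; C-x->C; C-y->C

Track partial matches of the forbidden pattern `yy`. State C is a dead state reached once `yy` has occurred; every other state accepts. A means no part of `yy` is currently matched.
3 states suffice.
       x  y 
>* A   A  B 
 * B   A  C 
   C   C  C 
(> = start, * = accepting)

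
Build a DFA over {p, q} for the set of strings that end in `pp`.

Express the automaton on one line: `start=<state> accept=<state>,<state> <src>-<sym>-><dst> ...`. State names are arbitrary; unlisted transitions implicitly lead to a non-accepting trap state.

start=S0 accept=S2 S0-p->S1 S0-q->S0 S1-p->S2 S1-q->S0 S2-p->S2 S2-q->S0

Remember how much of `pp` the current input suffix matches. State S0 means no match yet; S1 means the last symbol is `p`; S2 means the last 2 symbols are `pp`. Only S2 accepts. On a mismatch, fall back to the longest proper suffix that is still a prefix of `pp`.
3 states suffice.
        p   q  
>  S0   S1  S0 
   S1   S2  S0 
 * S2   S2  S0 
(> = start, * = accepting)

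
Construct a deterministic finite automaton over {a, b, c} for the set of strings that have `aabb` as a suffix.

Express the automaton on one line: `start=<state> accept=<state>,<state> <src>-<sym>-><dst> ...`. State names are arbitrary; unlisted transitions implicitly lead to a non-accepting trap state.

Remember how much of `aabb` the current input suffix matches. State S0 means no match yet; S1 means the last symbol is `a`; S2 means the last 2 symbols are `aa`; S3 means the last 3 symbols are `aab`; S4 means the last 4 symbols are `aabb`. Only S4 accepts. On a mismatch, fall back to the longest proper suffix that is still a prefix of `aabb`.
With 5 states:
        a   b   c  
>  S0   S1  S0  S0 
   S1   S2  S0  S0 
   S2   S2  S3  S0 
   S3   S1  S4  S0 
 * S4   S1  S0  S0 
(> = start, * = accepting)

start=S0 accept=S4 S0-a->S1 S0-b->S0 S0-c->S0 S1-a->S2 S1-b->S0 S1-c->S0 S2-a->S2 S2-b->S3 S2-c->S0 S3-a->S1 S3-b->S4 S3-c->S0 S4-a->S1 S4-b->S0 S4-c->S0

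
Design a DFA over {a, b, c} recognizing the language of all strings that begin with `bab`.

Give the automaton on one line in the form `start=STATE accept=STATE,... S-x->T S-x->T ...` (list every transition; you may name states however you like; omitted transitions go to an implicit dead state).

Check the first 3 symbols one by one: q0 through q2 record how many have matched `bab` so far; any wrong symbol goes to the dead state q4. After all 3 match we enter the accepting sink q3.
        a   b   c  
>  q0   q4  q1  q4 
   q1   q2  q4  q4 
   q2   q4  q3  q4 
 * q3   q3  q3  q3 
   q4   q4  q4  q4 
(> = start, * = accepting)

start=q0 accept=q3 q0-a->q4 q0-b->q1 q0-c->q4 q1-a->q2 q1-b->q4 q1-c->q4 q2-a->q4 q2-b->q3 q2-c->q4 q3-a->q3 q3-b->q3 q3-c->q3 q4-a->q4 q4-b->q4 q4-c->q4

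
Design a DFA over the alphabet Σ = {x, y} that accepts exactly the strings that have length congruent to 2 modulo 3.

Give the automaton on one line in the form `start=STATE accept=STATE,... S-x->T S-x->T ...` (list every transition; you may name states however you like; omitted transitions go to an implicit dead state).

Only the length mod 3 matters, so use a 3-cycle: from any state, every input symbol moves to the next state, wrapping q2 back to q0. Mark q2 accepting.
A 3-state machine:
        x   y  
>  q0   q1  q1 
   q1   q2  q2 
 * q2   q0  q0 
(> = start, * = accepting)

start=q0 accept=q2 q0-x->q1 q0-y->q1 q1-x->q2 q1-y->q2 q2-x->q0 q2-y->q0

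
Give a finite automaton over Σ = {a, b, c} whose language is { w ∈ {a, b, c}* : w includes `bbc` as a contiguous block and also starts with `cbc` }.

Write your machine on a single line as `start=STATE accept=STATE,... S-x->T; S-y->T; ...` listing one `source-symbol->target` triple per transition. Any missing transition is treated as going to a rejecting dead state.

start=q0; accept=q10; q0-a->q1; q0-b->q2; q0-c->q3; q1-a->q1; q1-b->q2; q1-c->q1; q2-a->q1; q2-b->q4; q2-c->q1; q3-a->q1; q3-b->q5; q3-c->q1; q4-a->q1; q4-b->q4; q4-c->q6; q5-a->q1; q5-b->q4; q5-c->q7; q6-a->q6; q6-b->q6; q6-c->q6; q7-a->q7; q7-b->q8; q7-c->q7; q8-a->q7; q8-b->q9; q8-c->q7; q9-a->q7; q9-b->q9; q9-c->q10; q10-a->q10; q10-b->q10; q10-c->q10

Handle the two conditions separately and then intersect. One (4 states) tracks whether and how much of `bbc` has been seen; the other (5 states) tracks whether the input so far still matches the prefix `cbc`. Each combined state is a pair, one component from each; accept when both components accept.
          a    b    c  
>  q0     q1   q2   q3 
   q1     q1   q2   q1 
   q2     q1   q4   q1 
   q3     q1   q5   q1 
   q4     q1   q4   q6 
   q5     q1   q4   q7 
   q6     q6   q6   q6 
   q7     q7   q8   q7 
   q8     q7   q9   q7 
   q9     q7   q9  q10 
 * q10   q10  q10  q10 
(> = start, * = accepting)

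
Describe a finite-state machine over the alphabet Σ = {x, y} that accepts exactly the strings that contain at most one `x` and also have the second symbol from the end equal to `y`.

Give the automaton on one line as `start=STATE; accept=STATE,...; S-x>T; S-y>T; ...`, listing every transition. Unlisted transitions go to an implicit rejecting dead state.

Handle the two conditions separately and then intersect. The first has 3 states tracking the count of `x`s, saturating at 2; the second has 7 states tracking the last 2 symbols read. A product state is a pair (one from each), accepting exactly when both do. Minimizing collapses redundant product states.
With 8 states:
        x   y  
>  S0   S1  S2 
   S1   S3  S4 
   S2   S5  S6 
   S3   S3  S3 
   S4   S3  S7 
 * S5   S3  S4 
 * S6   S5  S6 
 * S7   S3  S7 
(> = start, * = accepting)

start=S0; accept=S5,S6,S7; S0-x>S1; S0-y>S2; S1-x>S3; S1-y>S4; S2-x>S5; S2-y>S6; S3-x>S3; S3-y>S3; S4-x>S3; S4-y>S7; S5-x>S3; S5-y>S4; S6-x>S5; S6-y>S6; S7-x>S3; S7-y>S7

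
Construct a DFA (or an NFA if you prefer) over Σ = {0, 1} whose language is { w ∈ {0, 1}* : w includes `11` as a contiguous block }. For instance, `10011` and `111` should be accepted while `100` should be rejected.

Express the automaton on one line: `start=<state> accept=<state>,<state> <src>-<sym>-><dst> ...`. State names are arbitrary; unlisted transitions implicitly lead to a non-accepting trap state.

start=q0 accept=q2 q0-0->q0 q0-1->q1 q1-0->q0 q1-1->q2 q2-0->q2 q2-1->q2

States q0..q1 record the length of the longest prefix of `11` that matches the current input suffix. Reaching q2 means `11` has been seen, and we stay there forever. Accept from q2.
With 3 states:
        0   1  
>  q0   q0  q1 
   q1   q0  q2 
 * q2   q2  q2 
(> = start, * = accepting)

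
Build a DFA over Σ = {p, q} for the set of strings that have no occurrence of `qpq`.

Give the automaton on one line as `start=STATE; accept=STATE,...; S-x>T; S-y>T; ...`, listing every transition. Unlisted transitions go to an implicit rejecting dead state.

Track partial matches of the forbidden pattern `qpq`. State S3 is a dead state reached once `qpq` has occurred; every other state accepts. S0 means no part of `qpq` is currently matched.
        p   q  
>* S0   S0  S1 
 * S1   S2  S1 
 * S2   S0  S3 
   S3   S3  S3 
(> = start, * = accepting)

start=S0; accept=S0,S1,S2; S0-p>S0; S0-q>S1; S1-p>S2; S1-q>S1; S2-p>S0; S2-q>S3; S3-p>S3; S3-q>S3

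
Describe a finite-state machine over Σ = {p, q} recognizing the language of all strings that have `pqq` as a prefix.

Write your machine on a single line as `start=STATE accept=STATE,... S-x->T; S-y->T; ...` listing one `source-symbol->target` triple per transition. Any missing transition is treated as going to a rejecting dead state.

Walk along `pqq` while the input agrees: from s0 take `p` to s1, and so on. Any deviation drops to the rejecting sink s4. Once s3 is reached the prefix is confirmed and every continuation is accepted.
A 5-state machine:
        p   q  
>  s0   s1  s4 
   s1   s4  s2 
   s2   s4  s3 
 * s3   s3  s3 
   s4   s4  s4 
(> = start, * = accepting)

start=s0; accept=s3; s0-p->s1; s0-q->s4; s1-p->s4; s1-q->s2; s2-p->s4; s2-q->s3; s3-p->s3; s3-q->s3; s4-p->s4; s4-q->s4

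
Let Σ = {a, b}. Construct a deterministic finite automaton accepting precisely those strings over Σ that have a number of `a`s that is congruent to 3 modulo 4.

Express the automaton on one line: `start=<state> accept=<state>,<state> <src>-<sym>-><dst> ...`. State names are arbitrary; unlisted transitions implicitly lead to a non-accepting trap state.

start=S0 accept=S3 S0-a->S1 S0-b->S0 S1-a->S2 S1-b->S1 S2-a->S3 S2-b->S2 S3-a->S0 S3-b->S3

Keep the running count of `a`s modulo 4: each `a` advances along the cycle S0 → S1 → S2 → S3 → S0 while other symbols loop. Accept at S3.
A 4-state machine:
        a   b  
>  S0   S1  S0 
   S1   S2  S1 
   S2   S3  S2 
 * S3   S0  S3 
(> = start, * = accepting)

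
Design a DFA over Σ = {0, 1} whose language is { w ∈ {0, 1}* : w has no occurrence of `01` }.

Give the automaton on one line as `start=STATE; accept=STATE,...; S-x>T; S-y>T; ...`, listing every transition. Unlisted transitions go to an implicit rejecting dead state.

start=S0; accept=S0,S1; S0-0>S1; S0-1>S0; S1-0>S1; S1-1>S2; S2-0>S2; S2-1>S2

This is the complement of 'contains `01`'. Use the same substring-matching states — S0 through S2 holding how much of `01` has just been matched — but flip the accepting set: everything except the trap S2 accepts.
        0   1  
>* S0   S1  S0 
 * S1   S1  S2 
   S2   S2  S2 
(> = start, * = accepting)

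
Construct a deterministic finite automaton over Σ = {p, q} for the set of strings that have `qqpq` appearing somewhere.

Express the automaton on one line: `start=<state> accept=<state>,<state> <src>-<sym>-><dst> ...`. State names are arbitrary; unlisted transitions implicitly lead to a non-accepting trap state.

start=A accept=E A-p->A A-q->B B-p->A B-q->C C-p->D C-q->C D-p->A D-q->E E-p->E E-q->E

States A..D record the length of the longest prefix of `qqpq` that matches the current input suffix. Reaching E means `qqpq` has been seen, and we stay there forever. Accept from E.
With 5 states:
       p  q 
>  A   A  B 
   B   A  C 
   C   D  C 
   D   A  E 
 * E   E  E 
(> = start, * = accepting)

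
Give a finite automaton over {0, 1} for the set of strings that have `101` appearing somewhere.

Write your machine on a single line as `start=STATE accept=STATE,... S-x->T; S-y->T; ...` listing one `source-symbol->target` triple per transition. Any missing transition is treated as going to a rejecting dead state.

Track how much of `101` has been matched so far: state q0 is no progress, q3 is the absorbing accept state reached once `101` has occurred. Intermediate states record partial matches; on a mismatch, fall back to the longest reusable overlap.
A 4-state machine:
        0   1  
>  q0   q0  q1 
   q1   q2  q1 
   q2   q0  q3 
 * q3   q3  q3 
(> = start, * = accepting)

start=q0; accept=q3; q0-0->q0; q0-1->q1; q1-0->q2; q1-1->q1; q2-0->q0; q2-1->q3; q3-0->q3; q3-1->q3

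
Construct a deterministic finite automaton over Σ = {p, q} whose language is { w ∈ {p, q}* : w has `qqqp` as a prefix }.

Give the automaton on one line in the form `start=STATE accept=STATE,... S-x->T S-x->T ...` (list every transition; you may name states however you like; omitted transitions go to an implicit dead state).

start=s0 accept=s4 s0-p->s5 s0-q->s1 s1-p->s5 s1-q->s2 s2-p->s5 s2-q->s3 s3-p->s4 s3-q->s5 s4-p->s4 s4-q->s4 s5-p->s5 s5-q->s5

Check the first 4 symbols one by one: s0 through s3 record how many have matched `qqqp` so far; any wrong symbol goes to the dead state s5. After all 4 match we enter the accepting sink s4.
A 6-state machine:
        p   q  
>  s0   s5  s1 
   s1   s5  s2 
   s2   s5  s3 
   s3   s4  s5 
 * s4   s4  s4 
   s5   s5  s5 
(> = start, * = accepting)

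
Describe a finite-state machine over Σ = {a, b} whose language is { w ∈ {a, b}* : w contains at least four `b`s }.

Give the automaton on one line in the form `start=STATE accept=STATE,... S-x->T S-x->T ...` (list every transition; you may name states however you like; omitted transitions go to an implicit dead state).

start=S0 accept=S4,S5 S0-a->S0 S0-b->S1 S1-a->S1 S1-b->S2 S2-a->S2 S2-b->S3 S3-a->S3 S3-b->S4 S4-a->S4 S4-b->S5 S5-a->S5 S5-b->S5

Count `b`s, saturating at 5: states S0 through S4 mean 0 through 4 `b`s seen; S5 means more than 4. Each `b` increments (capped at S5); other symbols loop. Accept from {S4, S5}.
With 6 states:
        a   b  
>  S0   S0  S1 
   S1   S1  S2 
   S2   S2  S3 
   S3   S3  S4 
 * S4   S4  S5 
 * S5   S5  S5 
(> = start, * = accepting)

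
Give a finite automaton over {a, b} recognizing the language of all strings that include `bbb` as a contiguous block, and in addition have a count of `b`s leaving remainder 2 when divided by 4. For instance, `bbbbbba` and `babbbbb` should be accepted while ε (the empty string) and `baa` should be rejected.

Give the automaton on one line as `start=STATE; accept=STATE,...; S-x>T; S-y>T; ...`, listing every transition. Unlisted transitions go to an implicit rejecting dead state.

Run two small machines in parallel and take their product. One (4 states) tracks whether and how much of `bbb` has been seen; the other (4 states) tracks the count of `b`s modulo 4. Each combined state is a pair, one component from each; accept when both components accept.
With 16 states:
          a    b  
>  q0     q0   q1 
   q1     q2   q3 
   q2     q2   q4 
   q3     q5   q6 
   q4     q5   q7 
   q5     q5   q8 
   q6     q6   q9 
   q7    q10   q9 
   q8    q10  q11 
   q9     q9  q12 
   q10   q10  q13 
   q11    q0  q12 
   q12   q12  q14 
   q13    q0  q15 
 * q14   q14   q6 
   q15    q2  q14 
(> = start, * = accepting)

start=q0; accept=q14; q0-a>q0; q0-b>q1; q1-a>q2; q1-b>q3; q2-a>q2; q2-b>q4; q3-a>q5; q3-b>q6; q4-a>q5; q4-b>q7; q5-a>q5; q5-b>q8; q6-a>q6; q6-b>q9; q7-a>q10; q7-b>q9; q8-a>q10; q8-b>q11; q9-a>q9; q9-b>q12; q10-a>q10; q10-b>q13; q11-a>q0; q11-b>q12; q12-a>q12; q12-b>q14; q13-a>q0; q13-b>q15; q14-a>q14; q14-b>q6; q15-a>q2; q15-b>q14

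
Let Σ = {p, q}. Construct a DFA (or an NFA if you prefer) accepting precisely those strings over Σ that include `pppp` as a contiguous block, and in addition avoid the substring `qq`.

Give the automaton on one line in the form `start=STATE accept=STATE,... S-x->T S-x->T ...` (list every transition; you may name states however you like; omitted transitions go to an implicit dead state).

Build one automaton per condition and run them in lockstep. One (5 states) tracks whether and how much of `pppp` has been seen; the other (3 states) tracks partial matches of the forbidden pattern `qq`. Each combined state is a pair, one component from each; accept when both components accept.
12 states suffice.
          p    q  
>  s0     s1   s2 
   s1     s3   s2 
   s2     s1   s4 
   s3     s5   s2 
   s4     s6   s4 
   s5     s7   s2 
   s6     s8   s4 
 * s7     s7   s9 
   s8    s10   s4 
 * s9     s7  s11 
   s10   s11   s4 
   s11   s11  s11 
(> = start, * = accepting)

start=s0 accept=s7,s9 s0-p->s1 s0-q->s2 s1-p->s3 s1-q->s2 s2-p->s1 s2-q->s4 s3-p->s5 s3-q->s2 s4-p->s6 s4-q->s4 s5-p->s7 s5-q->s2 s6-p->s8 s6-q->s4 s7-p->s7 s7-q->s9 s8-p->s10 s8-q->s4 s9-p->s7 s9-q->s11 s10-p->s11 s10-q->s4 s11-p->s11 s11-q->s11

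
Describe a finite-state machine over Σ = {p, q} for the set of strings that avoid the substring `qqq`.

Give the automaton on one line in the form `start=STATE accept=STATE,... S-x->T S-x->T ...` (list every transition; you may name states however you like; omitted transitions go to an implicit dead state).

start=s0 accept=s0,s1,s2 s0-p->s0 s0-q->s1 s1-p->s0 s1-q->s2 s2-p->s0 s2-q->s3 s3-p->s3 s3-q->s3

Track partial matches of the forbidden pattern `qqq`. State s3 is a dead state reached once `qqq` has occurred; every other state accepts. s0 means no part of `qqq` is currently matched.
4 states suffice.
        p   q  
>* s0   s0  s1 
 * s1   s0  s2 
 * s2   s0  s3 
   s3   s3  s3 
(> = start, * = accepting)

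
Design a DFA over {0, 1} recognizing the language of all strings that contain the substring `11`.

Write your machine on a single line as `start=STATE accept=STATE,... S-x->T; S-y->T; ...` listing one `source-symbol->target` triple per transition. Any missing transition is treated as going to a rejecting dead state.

start=q0; accept=q2; q0-0->q0; q0-1->q1; q1-0->q0; q1-1->q2; q2-0->q2; q2-1->q2

States q0..q1 record the length of the longest prefix of `11` that matches the current input suffix. Reaching q2 means `11` has been seen, and we stay there forever. Accept from q2.
3 states suffice.
        0   1  
>  q0   q0  q1 
   q1   q0  q2 
 * q2   q2  q2 
(> = start, * = accepting)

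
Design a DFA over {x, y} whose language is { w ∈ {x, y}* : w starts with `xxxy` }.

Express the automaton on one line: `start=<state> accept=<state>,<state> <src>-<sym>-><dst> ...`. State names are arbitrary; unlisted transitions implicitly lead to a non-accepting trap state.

start=A accept=E A-x->B A-y->F B-x->C B-y->F C-x->D C-y->F D-x->F D-y->E E-x->E E-y->E F-x->F F-y->F

Check the first 4 symbols one by one: A through D record how many have matched `xxxy` so far; any wrong symbol goes to the dead state F. After all 4 match we enter the accepting sink E.
6 states suffice.
       x  y 
>  A   B  F 
   B   C  F 
   C   D  F 
   D   F  E 
 * E   E  E 
   F   F  F 
(> = start, * = accepting)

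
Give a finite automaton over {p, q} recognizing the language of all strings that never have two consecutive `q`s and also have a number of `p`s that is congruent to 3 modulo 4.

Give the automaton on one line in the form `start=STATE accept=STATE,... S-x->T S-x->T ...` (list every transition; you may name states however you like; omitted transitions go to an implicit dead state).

start=s0 accept=s6,s8 s0-p->s1 s0-q->s2 s1-p->s3 s1-q->s4 s2-p->s1 s2-q->s5 s3-p->s6 s3-q->s7 s4-p->s3 s4-q->s5 s5-p->s5 s5-q->s5 s6-p->s0 s6-q->s8 s7-p->s6 s7-q->s5 s8-p->s0 s8-q->s5

Handle the two conditions separately and then intersect. The first has 3 states tracking partial matches of the forbidden pattern `qq`; the second has 4 states tracking the count of `p`s modulo 4. A product state is a pair (one from each), accepting exactly when both do. After merging equivalent states the machine shrinks.
        p   q  
>  s0   s1  s2 
   s1   s3  s4 
   s2   s1  s5 
   s3   s6  s7 
   s4   s3  s5 
   s5   s5  s5 
 * s6   s0  s8 
   s7   s6  s5 
 * s8   s0  s5 
(> = start, * = accepting)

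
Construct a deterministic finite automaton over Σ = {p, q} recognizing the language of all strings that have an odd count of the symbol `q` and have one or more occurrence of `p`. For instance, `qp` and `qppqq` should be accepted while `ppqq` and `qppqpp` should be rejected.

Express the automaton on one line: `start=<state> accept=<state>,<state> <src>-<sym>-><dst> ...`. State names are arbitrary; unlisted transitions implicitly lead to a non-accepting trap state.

start=S0 accept=S4,S5 S0-p->S1 S0-q->S2 S1-p->S3 S1-q->S4 S2-p->S4 S2-q->S0 S3-p->S3 S3-q->S5 S4-p->S5 S4-q->S1 S5-p->S5 S5-q->S3

Run two small machines in parallel and take their product. The first has 2 states tracking the count of `q`s modulo 2; the second has 3 states tracking the count of `p`s, saturating at 2. A product state is a pair (one from each), accepting exactly when both do.
6 states suffice.
        p   q  
>  S0   S1  S2 
   S1   S3  S4 
   S2   S4  S0 
   S3   S3  S5 
 * S4   S5  S1 
 * S5   S5  S3 
(> = start, * = accepting)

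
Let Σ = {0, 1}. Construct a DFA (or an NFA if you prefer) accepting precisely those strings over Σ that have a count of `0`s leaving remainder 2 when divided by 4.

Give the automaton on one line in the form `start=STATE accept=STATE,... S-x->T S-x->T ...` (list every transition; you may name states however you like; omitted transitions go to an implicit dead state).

start=q0 accept=q2 q0-0->q1 q0-1->q0 q1-0->q2 q1-1->q1 q2-0->q3 q2-1->q2 q3-0->q0 q3-1->q3

Keep the running count of `0`s modulo 4: each `0` advances along the cycle q0 → q1 → q2 → q3 → q0 while other symbols loop. Accept at q2.
        0   1  
>  q0   q1  q0 
   q1   q2  q1 
 * q2   q3  q2 
   q3   q0  q3 
(> = start, * = accepting)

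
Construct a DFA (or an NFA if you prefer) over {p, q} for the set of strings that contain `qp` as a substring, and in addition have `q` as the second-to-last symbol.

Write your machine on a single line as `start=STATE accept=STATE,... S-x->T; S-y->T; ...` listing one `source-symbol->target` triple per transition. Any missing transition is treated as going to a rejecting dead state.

Run two small machines in parallel and take their product. One (3 states) tracks whether and how much of `qp` has been seen; the other (7 states) tracks the last 2 symbols read. Each combined state is a pair, one component from each; accept when both components accept. After merging equivalent states the machine shrinks.
        p   q  
>  S0   S0  S1 
   S1   S2  S1 
 * S2   S3  S4 
   S3   S3  S4 
   S4   S2  S5 
 * S5   S2  S5 
(> = start, * = accepting)

start=S0; accept=S2,S5; S0-p->S0; S0-q->S1; S1-p->S2; S1-q->S1; S2-p->S3; S2-q->S4; S3-p->S3; S3-q->S4; S4-p->S2; S4-q->S5; S5-p->S2; S5-q->S5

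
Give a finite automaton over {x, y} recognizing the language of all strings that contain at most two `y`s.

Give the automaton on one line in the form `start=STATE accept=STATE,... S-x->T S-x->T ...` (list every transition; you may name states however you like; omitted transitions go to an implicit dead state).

start=q0 accept=q0,q1,q2 q0-x->q0 q0-y->q1 q1-x->q1 q1-y->q2 q2-x->q2 q2-y->q3 q3-x->q3 q3-y->q3

Count `y`s, saturating at 3: states q0 through q2 mean 0 through 2 `y`s seen; q3 means more than 2. Each `y` increments (capped at q3); other symbols loop. Accept from {q0, q1, q2}.
With 4 states:
        x   y  
>* q0   q0  q1 
 * q1   q1  q2 
 * q2   q2  q3 
   q3   q3  q3 
(> = start, * = accepting)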